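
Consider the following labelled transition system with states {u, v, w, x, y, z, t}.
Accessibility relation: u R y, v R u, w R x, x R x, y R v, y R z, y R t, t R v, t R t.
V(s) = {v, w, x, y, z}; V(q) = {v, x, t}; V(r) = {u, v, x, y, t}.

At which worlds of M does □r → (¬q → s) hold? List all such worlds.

v, w, x, y, z, t

Let φ = □r → (¬q → s). Evaluate φ at each world:
  u (successors {y}): φ is false.
  v (successors {u}): φ is true.
  w (successors {x}): φ is true.
  x (successors {x}): φ is true.
  y (successors {v, z, t}): φ is true.
  z (successors ∅): φ is true.
  t (successors {v, t}): φ is true.
For instance, at v:
  At v: □r is true, ¬q → s is true, so □r → (¬q → s) is true.
    At v: □r requires r at every successor {u}.
      At u: r is true.
    So □r is true at v.
Satisfying worlds: {v, w, x, y, z, t}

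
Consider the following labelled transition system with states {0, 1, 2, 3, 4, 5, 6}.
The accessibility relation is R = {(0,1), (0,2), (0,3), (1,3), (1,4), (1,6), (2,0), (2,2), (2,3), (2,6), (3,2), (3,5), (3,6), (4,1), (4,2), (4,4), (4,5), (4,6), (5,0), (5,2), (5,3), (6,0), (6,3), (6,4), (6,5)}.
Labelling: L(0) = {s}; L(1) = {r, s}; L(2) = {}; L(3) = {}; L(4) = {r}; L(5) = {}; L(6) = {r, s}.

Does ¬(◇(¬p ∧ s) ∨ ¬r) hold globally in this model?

No

Let φ = ¬(◇(¬p ∧ s) ∨ ¬r). Evaluate φ at each world:
  0 (successors {1, 2, 3}): φ is false.
  1 (successors {3, 4, 6}): φ is false.
  2 (successors {0, 2, 3, 6}): φ is false.
  3 (successors {2, 5, 6}): φ is false.
  4 (successors {1, 2, 4, 5, 6}): φ is false.
  5 (successors {0, 2, 3}): φ is false.
  6 (successors {0, 3, 4, 5}): φ is false.
Detail at 0 (counterexample):
  At 0: ◇(¬p ∧ s) ∨ ¬r is true, so ¬(◇(¬p ∧ s) ∨ ¬r) is false.
    At 0: ◇(¬p ∧ s) is true, ¬r is true, so ◇(¬p ∧ s) ∨ ¬r is true.
      At 0: ◇(¬p ∧ s) requires ¬p ∧ s at some successor in {1, 2, 3}.
        ¬p ∧ s holds at 1, so ◇(¬p ∧ s) is true at 0.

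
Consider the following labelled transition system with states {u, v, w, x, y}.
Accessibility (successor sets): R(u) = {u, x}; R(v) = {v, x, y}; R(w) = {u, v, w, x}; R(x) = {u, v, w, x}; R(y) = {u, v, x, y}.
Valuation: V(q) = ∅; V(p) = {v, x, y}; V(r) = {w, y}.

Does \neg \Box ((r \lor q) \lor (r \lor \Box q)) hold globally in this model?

Let φ = \neg \Box ((r \lor q) \lor (r \lor \Box q)). Evaluate φ at each world:
  u (successors {u, x}): φ is true.
  v (successors {v, x, y}): φ is true.
  w (successors {u, v, w, x}): φ is true.
  x (successors {u, v, w, x}): φ is true.
  y (successors {u, v, x, y}): φ is true.
For instance, at w:
  At w: \Box ((r \lor q) \lor (r \lor \Box q)) is false, so \neg \Box ((r \lor q) \lor (r \lor \Box q)) is true.
    At w: \Box ((r \lor q) \lor (r \lor \Box q)) requires (r \lor q) \lor (r \lor \Box q) at every successor {u, v, w, x}.
      (r \lor q) \lor (r \lor \Box q) fails at u, so \Box ((r \lor q) \lor (r \lor \Box q)) is false at w.

Yes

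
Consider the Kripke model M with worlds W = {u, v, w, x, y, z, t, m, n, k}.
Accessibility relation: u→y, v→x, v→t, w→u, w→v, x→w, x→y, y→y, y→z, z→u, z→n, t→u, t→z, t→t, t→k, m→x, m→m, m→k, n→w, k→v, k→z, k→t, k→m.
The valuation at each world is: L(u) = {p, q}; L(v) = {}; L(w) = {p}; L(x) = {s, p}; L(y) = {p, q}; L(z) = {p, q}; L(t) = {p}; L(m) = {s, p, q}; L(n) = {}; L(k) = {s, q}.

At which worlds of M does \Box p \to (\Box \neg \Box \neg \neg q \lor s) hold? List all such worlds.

Let φ = \Box p \to (\Box \neg \Box \neg \neg q \lor s). Evaluate φ at each world:
  u (successors {y}): φ is false.
  v (successors {x, t}): φ is true.
  w (successors {u, v}): φ is true.
  x (successors {w, y}): φ is true.
  y (successors {y, z}): φ is false.
  z (successors {u, n}): φ is true.
  t (successors {u, z, t, k}): φ is true.
  m (successors {x, m, k}): φ is true.
  n (successors {w}): φ is true.
  k (successors {v, z, t, m}): φ is true.
For instance, at y:
  At y: \Box p is true, \Box \neg \Box \neg \neg q \lor s is false, so \Box p \to (\Box \neg \Box \neg \neg q \lor s) is false.
    At y: \Box p requires p at every successor {y, z}.
      At y: p is true.
      At z: p is true.
    So \Box p is true at y.
    At y: \Box \neg \Box \neg \neg q is false, s is false, so \Box \neg \Box \neg \neg q \lor s is false.
      At y: \Box \neg \Box \neg \neg q requires \neg \Box \neg \neg q at every successor {y, z}.
        \neg \Box \neg \neg q fails at y, so \Box \neg \Box \neg \neg q is false at y.
Satisfying worlds: {v, w, x, z, t, m, n, k}

v, w, x, z, t, m, n, k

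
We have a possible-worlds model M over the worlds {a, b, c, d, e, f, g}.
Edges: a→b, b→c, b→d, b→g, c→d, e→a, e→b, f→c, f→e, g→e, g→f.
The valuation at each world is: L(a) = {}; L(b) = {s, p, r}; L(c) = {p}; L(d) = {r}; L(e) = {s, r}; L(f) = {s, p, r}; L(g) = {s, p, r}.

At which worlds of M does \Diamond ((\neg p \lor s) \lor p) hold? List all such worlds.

a, b, c, e, f, g

Let φ = \Diamond ((\neg p \lor s) \lor p). Evaluate φ at each world:
  a (successors {b}): φ is true.
  b (successors {c, d, g}): φ is true.
  c (successors {d}): φ is true.
  d (successors ∅): φ is false.
  e (successors {a, b}): φ is true.
  f (successors {c, e}): φ is true.
  g (successors {e, f}): φ is true.
For instance, at f:
  At f: \Diamond ((\neg p \lor s) \lor p) requires (\neg p \lor s) \lor p at some successor in {c, e}.
    (\neg p \lor s) \lor p holds at c, so \Diamond ((\neg p \lor s) \lor p) is true at f.
Satisfying worlds: {a, b, c, e, f, g}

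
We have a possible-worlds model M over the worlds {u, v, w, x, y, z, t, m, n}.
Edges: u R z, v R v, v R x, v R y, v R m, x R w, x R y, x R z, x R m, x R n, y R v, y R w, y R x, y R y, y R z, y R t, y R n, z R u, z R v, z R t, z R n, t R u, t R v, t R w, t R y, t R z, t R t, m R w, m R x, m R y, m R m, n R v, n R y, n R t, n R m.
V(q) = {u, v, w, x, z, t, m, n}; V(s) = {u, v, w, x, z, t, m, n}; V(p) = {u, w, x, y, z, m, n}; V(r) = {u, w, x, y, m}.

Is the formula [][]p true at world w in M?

At w: no accessible worlds, so [][]p holds vacuously.

Yes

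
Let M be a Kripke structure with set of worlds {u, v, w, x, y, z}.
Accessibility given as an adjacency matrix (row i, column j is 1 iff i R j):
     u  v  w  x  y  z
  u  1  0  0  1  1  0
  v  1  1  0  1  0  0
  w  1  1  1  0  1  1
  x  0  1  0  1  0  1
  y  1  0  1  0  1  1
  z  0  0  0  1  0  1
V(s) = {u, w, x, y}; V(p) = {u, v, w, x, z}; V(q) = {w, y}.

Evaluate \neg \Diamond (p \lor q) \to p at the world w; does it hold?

At w: \neg \Diamond (p \lor q) is false, p is true, so \neg \Diamond (p \lor q) \to p is true.
  At w: \Diamond (p \lor q) is true, so \neg \Diamond (p \lor q) is false.
    At w: \Diamond (p \lor q) requires p \lor q at some successor in {u, v, w, y, z}.
      p \lor q holds at u, so \Diamond (p \lor q) is true at w.

Yes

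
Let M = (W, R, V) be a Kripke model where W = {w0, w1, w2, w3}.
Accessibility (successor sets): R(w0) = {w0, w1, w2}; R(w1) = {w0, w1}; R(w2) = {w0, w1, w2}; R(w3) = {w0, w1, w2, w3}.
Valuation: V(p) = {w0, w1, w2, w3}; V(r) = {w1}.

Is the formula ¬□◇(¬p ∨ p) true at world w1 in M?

No

Recall that □ψ holds at a world iff ψ holds at every accessible world, and ◇ψ holds iff ψ holds at some accessible world.
At w1: □◇(¬p ∨ p) is true, so ¬□◇(¬p ∨ p) is false.
  At w1: □◇(¬p ∨ p) requires ◇(¬p ∨ p) at every successor {w0, w1}.
      At w0: ◇(¬p ∨ p) requires ¬p ∨ p at some successor in {w0, w1, w2}.
        ¬p ∨ p holds at w0, so ◇(¬p ∨ p) is true at w0.
      At w1: ◇(¬p ∨ p) requires ¬p ∨ p at some successor in {w0, w1}.
        ¬p ∨ p holds at w0, so ◇(¬p ∨ p) is true at w1.
  So □◇(¬p ∨ p) is true at w1.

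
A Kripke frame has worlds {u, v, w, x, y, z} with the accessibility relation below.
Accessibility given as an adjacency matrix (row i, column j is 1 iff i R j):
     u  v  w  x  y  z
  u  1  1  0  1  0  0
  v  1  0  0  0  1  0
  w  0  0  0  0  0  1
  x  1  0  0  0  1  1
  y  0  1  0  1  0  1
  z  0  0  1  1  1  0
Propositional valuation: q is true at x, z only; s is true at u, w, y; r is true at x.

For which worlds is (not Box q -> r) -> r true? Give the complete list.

Let φ = (not Box q -> r) -> r. Evaluate φ at each world:
  u (successors {u, v, x}): φ is true.
  v (successors {u, y}): φ is true.
  w (successors {z}): φ is false.
  x (successors {u, y, z}): φ is true.
  y (successors {v, x, z}): φ is true.
  z (successors {w, x, y}): φ is true.
For instance, at v:
  At v: not Box q -> r is false, r is false, so (not Box q -> r) -> r is true.
    At v: not Box q is true, r is false, so not Box q -> r is false.
      At v: Box q is false, so not Box q is true.
Satisfying worlds: {u, v, x, y, z}

u, v, x, y, z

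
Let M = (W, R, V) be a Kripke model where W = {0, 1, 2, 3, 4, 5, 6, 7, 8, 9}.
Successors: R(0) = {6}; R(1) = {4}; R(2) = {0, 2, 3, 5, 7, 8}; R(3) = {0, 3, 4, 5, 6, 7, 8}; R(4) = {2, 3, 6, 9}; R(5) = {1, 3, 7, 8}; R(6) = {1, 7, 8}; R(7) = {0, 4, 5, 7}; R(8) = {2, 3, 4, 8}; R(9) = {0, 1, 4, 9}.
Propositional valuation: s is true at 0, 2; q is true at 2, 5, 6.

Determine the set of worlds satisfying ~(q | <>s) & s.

Let φ = ~(q | <>s) & s. Evaluate φ at each world:
  0 (successors {6}): φ is true.
  1 (successors {4}): φ is false.
  2 (successors {0, 2, 3, 5, 7, 8}): φ is false.
  3 (successors {0, 3, 4, 5, 6, 7, 8}): φ is false.
  4 (successors {2, 3, 6, 9}): φ is false.
  5 (successors {1, 3, 7, 8}): φ is false.
  6 (successors {1, 7, 8}): φ is false.
  7 (successors {0, 4, 5, 7}): φ is false.
  8 (successors {2, 3, 4, 8}): φ is false.
  9 (successors {0, 1, 4, 9}): φ is false.
For instance, at 1:
  At 1: ~(q | <>s) is true, s is false, so ~(q | <>s) & s is false.
    At 1: q | <>s is false, so ~(q | <>s) is true.
      At 1: q is false, <>s is false, so q | <>s is false.
Satisfying worlds: {0}

0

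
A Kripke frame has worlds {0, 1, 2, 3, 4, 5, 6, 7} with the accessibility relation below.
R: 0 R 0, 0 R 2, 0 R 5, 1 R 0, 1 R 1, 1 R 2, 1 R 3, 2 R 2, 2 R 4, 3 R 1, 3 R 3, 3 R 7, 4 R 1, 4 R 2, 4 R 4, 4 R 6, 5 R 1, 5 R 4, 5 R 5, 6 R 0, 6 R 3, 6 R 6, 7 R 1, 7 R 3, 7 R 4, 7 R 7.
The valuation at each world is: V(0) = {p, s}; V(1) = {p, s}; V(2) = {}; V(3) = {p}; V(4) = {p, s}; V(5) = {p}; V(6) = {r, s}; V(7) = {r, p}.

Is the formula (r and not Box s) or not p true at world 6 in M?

Yes

At 6: r and not Box s is true, not p is true, so (r and not Box s) or not p is true.
  At 6: r is true, not Box s is true, so r and not Box s is true.
    At 6: Box s is false, so not Box s is true.
      At 6: Box s requires s at every successor {0, 3, 6}.
        s fails at 3, so Box s is false at 6.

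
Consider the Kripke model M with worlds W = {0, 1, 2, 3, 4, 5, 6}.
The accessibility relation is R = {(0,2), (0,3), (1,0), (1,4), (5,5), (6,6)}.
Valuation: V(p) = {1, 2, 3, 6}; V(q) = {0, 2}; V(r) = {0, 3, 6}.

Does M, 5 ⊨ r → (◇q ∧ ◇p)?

At 5: r is false, ◇q ∧ ◇p is false, so r → (◇q ∧ ◇p) is true.
  At 5: ◇q is false, ◇p is false, so ◇q ∧ ◇p is false.
    At 5: ◇q requires q at some successor in {5}.
      At 5: q is false.
    So ◇q is false at 5.
    At 5: ◇p requires p at some successor in {5}.
      At 5: p is false.
    So ◇p is false at 5.

Yes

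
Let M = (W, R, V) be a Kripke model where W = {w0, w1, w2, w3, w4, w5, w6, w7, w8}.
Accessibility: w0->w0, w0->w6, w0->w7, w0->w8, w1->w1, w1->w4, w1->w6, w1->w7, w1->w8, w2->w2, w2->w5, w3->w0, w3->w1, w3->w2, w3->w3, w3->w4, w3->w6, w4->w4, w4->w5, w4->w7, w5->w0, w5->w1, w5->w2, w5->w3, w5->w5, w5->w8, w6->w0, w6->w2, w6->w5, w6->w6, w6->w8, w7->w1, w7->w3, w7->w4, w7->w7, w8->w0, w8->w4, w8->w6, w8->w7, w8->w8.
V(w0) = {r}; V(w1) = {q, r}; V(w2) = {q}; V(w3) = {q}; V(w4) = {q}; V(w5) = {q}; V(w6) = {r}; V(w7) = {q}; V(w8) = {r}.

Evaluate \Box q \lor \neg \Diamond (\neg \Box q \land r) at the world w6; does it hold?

No

Recall that \Box ψ holds at a world iff ψ holds at every accessible world, and \Diamond ψ holds iff ψ holds at some accessible world.
At w6: \Box q is false, \neg \Diamond (\neg \Box q \land r) is false, so \Box q \lor \neg \Diamond (\neg \Box q \land r) is false.
  At w6: \Box q requires q at every successor {w0, w2, w5, w6, w8}.
    q fails at w0, so \Box q is false at w6.
  At w6: \Diamond (\neg \Box q \land r) is true, so \neg \Diamond (\neg \Box q \land r) is false.
    At w6: \Diamond (\neg \Box q \land r) requires \neg \Box q \land r at some successor in {w0, w2, w5, w6, w8}.
      \neg \Box q \land r holds at w0, so \Diamond (\neg \Box q \land r) is true at w6.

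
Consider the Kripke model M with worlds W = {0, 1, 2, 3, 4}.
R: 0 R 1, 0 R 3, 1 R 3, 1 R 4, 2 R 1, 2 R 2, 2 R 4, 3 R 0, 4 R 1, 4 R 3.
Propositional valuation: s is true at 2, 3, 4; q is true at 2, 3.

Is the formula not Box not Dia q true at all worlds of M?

Yes

Let φ = not Box not Dia q. Evaluate φ at each world:
  0 (successors {1, 3}): φ is true.
  1 (successors {3, 4}): φ is true.
  2 (successors {1, 2, 4}): φ is true.
  3 (successors {0}): φ is true.
  4 (successors {1, 3}): φ is true.
For instance, at 0:
  At 0: Box not Dia q is false, so not Box not Dia q is true.
    At 0: Box not Dia q requires not Dia q at every successor {1, 3}.
      not Dia q fails at 1, so Box not Dia q is false at 0.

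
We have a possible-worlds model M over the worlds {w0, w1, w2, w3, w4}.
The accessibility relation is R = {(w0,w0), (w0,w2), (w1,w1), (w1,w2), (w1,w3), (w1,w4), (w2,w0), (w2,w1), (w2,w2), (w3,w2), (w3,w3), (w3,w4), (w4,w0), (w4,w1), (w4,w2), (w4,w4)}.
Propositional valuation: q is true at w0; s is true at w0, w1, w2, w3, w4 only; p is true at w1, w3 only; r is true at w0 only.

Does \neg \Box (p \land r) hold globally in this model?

Yes

Recall that \Box ψ holds at a world iff ψ holds at every accessible world, and \Diamond ψ holds iff ψ holds at some accessible world.
Let φ = \neg \Box (p \land r). Evaluate φ at each world:
  w0 (successors {w0, w2}): φ is true.
  w1 (successors {w1, w2, w3, w4}): φ is true.
  w2 (successors {w0, w1, w2}): φ is true.
  w3 (successors {w2, w3, w4}): φ is true.
  w4 (successors {w0, w1, w2, w4}): φ is true.
For instance, at w2:
  At w2: \Box (p \land r) is false, so \neg \Box (p \land r) is true.
    At w2: \Box (p \land r) requires p \land r at every successor {w0, w1, w2}.
      p \land r fails at w0, so \Box (p \land r) is false at w2.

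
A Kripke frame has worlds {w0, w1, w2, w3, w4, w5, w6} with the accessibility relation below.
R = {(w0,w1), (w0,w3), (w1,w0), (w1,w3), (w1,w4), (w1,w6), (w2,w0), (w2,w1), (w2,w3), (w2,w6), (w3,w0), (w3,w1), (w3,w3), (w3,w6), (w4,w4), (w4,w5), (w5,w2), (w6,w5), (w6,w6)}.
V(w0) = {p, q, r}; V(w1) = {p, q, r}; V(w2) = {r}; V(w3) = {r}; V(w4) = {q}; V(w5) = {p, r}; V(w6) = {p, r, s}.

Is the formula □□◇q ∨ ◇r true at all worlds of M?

Let φ = □□◇q ∨ ◇r. Evaluate φ at each world:
  w0 (successors {w1, w3}): φ is true.
  w1 (successors {w0, w3, w4, w6}): φ is true.
  w2 (successors {w0, w1, w3, w6}): φ is true.
  w3 (successors {w0, w1, w3, w6}): φ is true.
  w4 (successors {w4, w5}): φ is true.
  w5 (successors {w2}): φ is true.
  w6 (successors {w5, w6}): φ is true.
For instance, at w2:
  At w2: □□◇q is false, ◇r is true, so □□◇q ∨ ◇r is true.
    At w2: □□◇q requires □◇q at every successor {w0, w1, w3, w6}.
      □◇q fails at w1, so □□◇q is false at w2.
    At w2: ◇r requires r at some successor in {w0, w1, w3, w6}.
      r holds at w0, so ◇r is true at w2.

Yes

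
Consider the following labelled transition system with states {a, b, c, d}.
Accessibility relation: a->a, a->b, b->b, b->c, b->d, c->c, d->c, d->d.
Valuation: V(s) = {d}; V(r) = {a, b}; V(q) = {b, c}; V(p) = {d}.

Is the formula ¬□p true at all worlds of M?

Yes

Let φ = ¬□p. Evaluate φ at each world:
  a (successors {a, b}): φ is true.
  b (successors {b, c, d}): φ is true.
  c (successors {c}): φ is true.
  d (successors {c, d}): φ is true.
For instance, at a:
  At a: □p is false, so ¬□p is true.
    At a: □p requires p at every successor {a, b}.
      p fails at a, so □p is false at a.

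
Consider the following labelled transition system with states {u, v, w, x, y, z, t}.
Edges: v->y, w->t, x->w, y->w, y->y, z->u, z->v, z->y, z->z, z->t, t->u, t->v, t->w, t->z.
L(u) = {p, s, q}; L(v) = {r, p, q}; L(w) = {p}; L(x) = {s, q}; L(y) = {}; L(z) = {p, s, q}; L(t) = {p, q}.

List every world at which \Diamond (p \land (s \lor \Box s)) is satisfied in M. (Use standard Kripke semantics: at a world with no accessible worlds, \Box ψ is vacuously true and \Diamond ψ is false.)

z, t

Let φ = \Diamond (p \land (s \lor \Box s)). Evaluate φ at each world:
  u (successors ∅): φ is false.
  v (successors {y}): φ is false.
  w (successors {t}): φ is false.
  x (successors {w}): φ is false.
  y (successors {w, y}): φ is false.
  z (successors {u, v, y, z, t}): φ is true.
  t (successors {u, v, w, z}): φ is true.
For instance, at w:
  At w: \Diamond (p \land (s \lor \Box s)) requires p \land (s \lor \Box s) at some successor in {t}.
    At t: p \land (s \lor \Box s) is false.
  So \Diamond (p \land (s \lor \Box s)) is false at w.
Satisfying worlds: {z, t}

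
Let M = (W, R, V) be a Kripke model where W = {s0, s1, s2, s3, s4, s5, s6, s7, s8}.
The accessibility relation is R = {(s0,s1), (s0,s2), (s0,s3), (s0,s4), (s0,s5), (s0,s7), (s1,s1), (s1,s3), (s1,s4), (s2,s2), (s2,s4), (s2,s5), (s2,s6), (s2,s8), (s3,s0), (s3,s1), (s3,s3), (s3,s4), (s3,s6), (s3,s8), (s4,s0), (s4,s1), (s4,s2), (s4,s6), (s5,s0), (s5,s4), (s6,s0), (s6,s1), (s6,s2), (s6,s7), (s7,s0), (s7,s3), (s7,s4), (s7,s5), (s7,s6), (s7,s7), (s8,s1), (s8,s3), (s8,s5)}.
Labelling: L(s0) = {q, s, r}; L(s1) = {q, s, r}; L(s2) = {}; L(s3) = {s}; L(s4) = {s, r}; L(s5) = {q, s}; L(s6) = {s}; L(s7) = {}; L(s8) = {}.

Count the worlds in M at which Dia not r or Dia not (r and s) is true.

Recall that Dia ψ holds at a world iff ψ holds at some accessible world.
Let φ = Dia not r or Dia not (r and s). Evaluate φ at each world:
  s0 (successors {s1, s2, s3, s4, s5, s7}): φ is true.
  s1 (successors {s1, s3, s4}): φ is true.
  s2 (successors {s2, s4, s5, s6, s8}): φ is true.
  s3 (successors {s0, s1, s3, s4, s6, s8}): φ is true.
  s4 (successors {s0, s1, s2, s6}): φ is true.
  s5 (successors {s0, s4}): φ is false.
  s6 (successors {s0, s1, s2, s7}): φ is true.
  s7 (successors {s0, s3, s4, s5, s6, s7}): φ is true.
  s8 (successors {s1, s3, s5}): φ is true.
For instance, at s2:
  At s2: Dia not r is true, Dia not (r and s) is true, so Dia not r or Dia not (r and s) is true.
    At s2: Dia not r requires not r at some successor in {s2, s4, s5, s6, s8}.
      not r holds at s2, so Dia not r is true at s2.
    At s2: Dia not (r and s) requires not (r and s) at some successor in {s2, s4, s5, s6, s8}.
      not (r and s) holds at s2, so Dia not (r and s) is true at s2.
Satisfying worlds: {s0, s1, s2, s3, s4, s6, s7, s8}

8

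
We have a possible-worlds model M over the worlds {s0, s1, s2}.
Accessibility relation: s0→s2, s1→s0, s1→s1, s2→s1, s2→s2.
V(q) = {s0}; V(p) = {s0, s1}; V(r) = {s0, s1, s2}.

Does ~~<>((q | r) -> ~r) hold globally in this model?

Let φ = ~~<>((q | r) -> ~r). Evaluate φ at each world:
  s0 (successors {s2}): φ is false.
  s1 (successors {s0, s1}): φ is false.
  s2 (successors {s1, s2}): φ is false.
Detail at s0 (counterexample):
  At s0: ~<>((q | r) -> ~r) is true, so ~~<>((q | r) -> ~r) is false.
    At s0: <>((q | r) -> ~r) is false, so ~<>((q | r) -> ~r) is true.
      At s0: <>((q | r) -> ~r) requires (q | r) -> ~r at some successor in {s2}.
        At s2: (q | r) -> ~r is false.
      So <>((q | r) -> ~r) is false at s0.

No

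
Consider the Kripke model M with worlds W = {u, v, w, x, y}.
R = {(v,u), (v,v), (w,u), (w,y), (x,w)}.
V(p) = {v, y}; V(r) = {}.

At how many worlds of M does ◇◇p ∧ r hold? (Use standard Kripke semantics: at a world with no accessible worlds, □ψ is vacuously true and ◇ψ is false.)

0

Let φ = ◇◇p ∧ r. Evaluate φ at each world:
  u (successors ∅): φ is false.
  v (successors {u, v}): φ is false.
  w (successors {u, y}): φ is false.
  x (successors {w}): φ is false.
  y (successors ∅): φ is false.
For instance, at w:
  At w: ◇◇p is false, r is false, so ◇◇p ∧ r is false.
    At w: ◇◇p requires ◇p at some successor in {u, y}.
      At u: ◇p is false.
      At y: ◇p is false.
    So ◇◇p is false at w.
Satisfying worlds: none.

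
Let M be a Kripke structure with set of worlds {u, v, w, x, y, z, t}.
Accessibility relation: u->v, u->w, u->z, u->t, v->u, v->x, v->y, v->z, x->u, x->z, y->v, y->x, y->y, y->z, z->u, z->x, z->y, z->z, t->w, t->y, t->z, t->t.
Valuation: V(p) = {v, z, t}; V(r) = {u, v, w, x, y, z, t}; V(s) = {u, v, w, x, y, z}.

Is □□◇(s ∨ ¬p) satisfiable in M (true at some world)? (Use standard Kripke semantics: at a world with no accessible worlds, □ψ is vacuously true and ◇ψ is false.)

Yes

Let φ = □□◇(s ∨ ¬p). Evaluate φ at each world:
  u (successors {v, w, z, t}): φ is false.
  v (successors {u, x, y, z}): φ is false.
  w (successors ∅): φ is true.
  x (successors {u, z}): φ is false.
  y (successors {v, x, y, z}): φ is true.
  z (successors {u, x, y, z}): φ is false.
  t (successors {w, y, z, t}): φ is false.
Detail at w (witness):
  At w: no accessible worlds, so □□◇(s ∨ ¬p) holds vacuously.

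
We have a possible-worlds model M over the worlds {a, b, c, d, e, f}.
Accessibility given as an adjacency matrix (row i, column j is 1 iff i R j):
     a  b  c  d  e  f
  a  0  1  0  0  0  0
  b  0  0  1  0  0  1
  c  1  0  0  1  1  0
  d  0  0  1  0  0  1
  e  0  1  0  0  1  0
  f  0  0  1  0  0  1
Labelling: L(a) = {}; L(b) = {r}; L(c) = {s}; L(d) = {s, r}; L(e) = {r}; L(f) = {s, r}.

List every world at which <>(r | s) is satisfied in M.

Let φ = <>(r | s). Evaluate φ at each world:
  a (successors {b}): φ is true.
  b (successors {c, f}): φ is true.
  c (successors {a, d, e}): φ is true.
  d (successors {c, f}): φ is true.
  e (successors {b, e}): φ is true.
  f (successors {c, f}): φ is true.
For instance, at c:
  At c: <>(r | s) requires r | s at some successor in {a, d, e}.
    r | s holds at d, so <>(r | s) is true at c.
Satisfying worlds: {a, b, c, d, e, f}

a, b, c, d, e, f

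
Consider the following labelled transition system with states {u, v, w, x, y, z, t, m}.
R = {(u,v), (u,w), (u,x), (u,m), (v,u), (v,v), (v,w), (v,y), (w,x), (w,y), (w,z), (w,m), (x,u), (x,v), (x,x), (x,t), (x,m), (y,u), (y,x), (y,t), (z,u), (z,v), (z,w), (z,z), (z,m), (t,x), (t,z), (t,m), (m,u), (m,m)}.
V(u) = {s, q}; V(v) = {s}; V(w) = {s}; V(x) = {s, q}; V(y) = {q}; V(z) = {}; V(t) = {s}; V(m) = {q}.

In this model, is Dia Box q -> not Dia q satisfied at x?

At x: Dia Box q is true, not Dia q is false, so Dia Box q -> not Dia q is false.
  At x: Dia Box q requires Box q at some successor in {u, v, x, t, m}.
    Box q holds at m, so Dia Box q is true at x.
      At m: Box q requires q at every successor {u, m}.
        At u: q is true.
        At m: q is true.
      So Box q is true at m.
  At x: Dia q is true, so not Dia q is false.
    At x: Dia q requires q at some successor in {u, v, x, t, m}.
      q holds at u, so Dia q is true at x.

No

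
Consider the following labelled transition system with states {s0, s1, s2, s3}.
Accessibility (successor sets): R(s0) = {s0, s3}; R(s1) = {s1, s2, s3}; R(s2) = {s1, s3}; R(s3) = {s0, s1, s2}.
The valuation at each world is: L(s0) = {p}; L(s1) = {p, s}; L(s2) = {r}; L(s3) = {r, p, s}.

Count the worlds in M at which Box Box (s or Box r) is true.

Let φ = Box Box (s or Box r). Evaluate φ at each world:
  s0 (successors {s0, s3}): φ is false.
  s1 (successors {s1, s2, s3}): φ is false.
  s2 (successors {s1, s3}): φ is false.
  s3 (successors {s0, s1, s2}): φ is false.
For instance, at s3:
  At s3: Box Box (s or Box r) requires Box (s or Box r) at every successor {s0, s1, s2}.
    Box (s or Box r) fails at s0, so Box Box (s or Box r) is false at s3.
      At s0: Box (s or Box r) requires s or Box r at every successor {s0, s3}.
        s or Box r fails at s0, so Box (s or Box r) is false at s0.
Satisfying worlds: none.

0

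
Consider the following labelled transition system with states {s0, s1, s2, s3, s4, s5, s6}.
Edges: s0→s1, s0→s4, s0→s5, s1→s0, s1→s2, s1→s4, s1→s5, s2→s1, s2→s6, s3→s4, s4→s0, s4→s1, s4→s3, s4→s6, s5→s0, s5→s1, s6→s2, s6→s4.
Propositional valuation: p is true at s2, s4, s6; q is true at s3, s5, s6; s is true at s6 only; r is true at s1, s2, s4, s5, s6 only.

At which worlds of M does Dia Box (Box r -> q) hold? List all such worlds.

Recall that Box ψ holds at a world iff ψ holds at every accessible world, and Dia ψ holds iff ψ holds at some accessible world.
Let φ = Dia Box (Box r -> q). Evaluate φ at each world:
  s0 (successors {s1, s4, s5}): φ is false.
  s1 (successors {s0, s2, s4, s5}): φ is true.
  s2 (successors {s1, s6}): φ is false.
  s3 (successors {s4}): φ is false.
  s4 (successors {s0, s1, s3, s6}): φ is true.
  s5 (successors {s0, s1}): φ is true.
  s6 (successors {s2, s4}): φ is true.
For instance, at s6:
  At s6: Dia Box (Box r -> q) requires Box (Box r -> q) at some successor in {s2, s4}.
    Box (Box r -> q) holds at s2, so Dia Box (Box r -> q) is true at s6.
      At s2: Box (Box r -> q) requires Box r -> q at every successor {s1, s6}.
        At s1: Box r -> q is true.
        At s6: Box r -> q is true.
      So Box (Box r -> q) is true at s2.
Satisfying worlds: {s1, s4, s5, s6}

s1, s4, s5, s6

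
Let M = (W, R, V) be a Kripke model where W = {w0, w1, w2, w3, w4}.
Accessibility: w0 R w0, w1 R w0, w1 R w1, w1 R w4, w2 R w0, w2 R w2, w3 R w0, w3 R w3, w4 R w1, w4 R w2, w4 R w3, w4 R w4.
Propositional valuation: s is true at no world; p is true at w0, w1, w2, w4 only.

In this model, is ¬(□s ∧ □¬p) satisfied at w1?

Yes

At w1: □s ∧ □¬p is false, so ¬(□s ∧ □¬p) is true.
  At w1: □s is false, □¬p is false, so □s ∧ □¬p is false.
    At w1: □s requires s at every successor {w0, w1, w4}.
      s fails at w0, so □s is false at w1.
    At w1: □¬p requires ¬p at every successor {w0, w1, w4}.
      ¬p fails at w0, so □¬p is false at w1.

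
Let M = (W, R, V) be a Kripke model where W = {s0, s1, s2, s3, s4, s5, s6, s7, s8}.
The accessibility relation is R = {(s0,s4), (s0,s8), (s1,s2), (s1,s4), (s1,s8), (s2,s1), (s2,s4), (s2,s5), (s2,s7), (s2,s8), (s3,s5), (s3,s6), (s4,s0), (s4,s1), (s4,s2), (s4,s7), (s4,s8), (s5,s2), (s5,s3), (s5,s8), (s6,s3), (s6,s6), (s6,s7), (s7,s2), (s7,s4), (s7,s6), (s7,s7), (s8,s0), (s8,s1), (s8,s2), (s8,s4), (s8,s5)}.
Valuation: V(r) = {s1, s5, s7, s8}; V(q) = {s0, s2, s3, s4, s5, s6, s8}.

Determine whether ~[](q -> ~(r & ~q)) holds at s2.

No

At s2: [](q -> ~(r & ~q)) is true, so ~[](q -> ~(r & ~q)) is false.
  At s2: [](q -> ~(r & ~q)) requires q -> ~(r & ~q) at every successor {s1, s4, s5, s7, s8}.
    At s1: q -> ~(r & ~q) is true.
    At s4: q -> ~(r & ~q) is true.
    At s5: q -> ~(r & ~q) is true.
    At s7: q -> ~(r & ~q) is true.
    At s8: q -> ~(r & ~q) is true.
  So [](q -> ~(r & ~q)) is true at s2.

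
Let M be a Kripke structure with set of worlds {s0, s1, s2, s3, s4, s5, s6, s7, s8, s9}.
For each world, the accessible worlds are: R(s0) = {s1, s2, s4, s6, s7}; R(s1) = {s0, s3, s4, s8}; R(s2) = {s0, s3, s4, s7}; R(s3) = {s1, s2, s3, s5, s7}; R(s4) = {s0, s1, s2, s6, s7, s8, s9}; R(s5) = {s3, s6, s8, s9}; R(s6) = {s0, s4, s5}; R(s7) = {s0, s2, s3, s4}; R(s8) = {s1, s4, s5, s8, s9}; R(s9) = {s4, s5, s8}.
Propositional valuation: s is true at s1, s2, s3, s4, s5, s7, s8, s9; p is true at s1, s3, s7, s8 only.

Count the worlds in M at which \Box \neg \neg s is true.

3

Let φ = \Box \neg \neg s. Evaluate φ at each world:
  s0 (successors {s1, s2, s4, s6, s7}): φ is false.
  s1 (successors {s0, s3, s4, s8}): φ is false.
  s2 (successors {s0, s3, s4, s7}): φ is false.
  s3 (successors {s1, s2, s3, s5, s7}): φ is true.
  s4 (successors {s0, s1, s2, s6, s7, s8, s9}): φ is false.
  s5 (successors {s3, s6, s8, s9}): φ is false.
  s6 (successors {s0, s4, s5}): φ is false.
  s7 (successors {s0, s2, s3, s4}): φ is false.
  s8 (successors {s1, s4, s5, s8, s9}): φ is true.
  s9 (successors {s4, s5, s8}): φ is true.
For instance, at s2:
  At s2: \Box \neg \neg s requires \neg \neg s at every successor {s0, s3, s4, s7}.
    \neg \neg s fails at s0, so \Box \neg \neg s is false at s2.
Satisfying worlds: {s3, s8, s9}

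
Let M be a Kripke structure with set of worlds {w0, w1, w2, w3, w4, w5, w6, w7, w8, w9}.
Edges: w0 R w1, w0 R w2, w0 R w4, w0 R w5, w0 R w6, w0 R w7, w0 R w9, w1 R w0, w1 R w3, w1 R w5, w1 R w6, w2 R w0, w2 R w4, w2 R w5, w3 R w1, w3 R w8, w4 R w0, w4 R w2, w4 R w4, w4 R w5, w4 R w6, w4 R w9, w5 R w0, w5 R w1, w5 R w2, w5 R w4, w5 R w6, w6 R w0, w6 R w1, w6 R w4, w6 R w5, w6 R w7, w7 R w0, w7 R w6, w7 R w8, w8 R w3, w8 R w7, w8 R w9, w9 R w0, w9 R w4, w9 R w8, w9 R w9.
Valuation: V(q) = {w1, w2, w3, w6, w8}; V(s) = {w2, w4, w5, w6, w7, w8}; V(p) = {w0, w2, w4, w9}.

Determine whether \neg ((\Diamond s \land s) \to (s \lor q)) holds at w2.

No

Recall that \Diamond ψ holds at a world iff ψ holds at some accessible world.
At w2: (\Diamond s \land s) \to (s \lor q) is true, so \neg ((\Diamond s \land s) \to (s \lor q)) is false.
  At w2: \Diamond s \land s is true, s \lor q is true, so (\Diamond s \land s) \to (s \lor q) is true.
    At w2: \Diamond s is true, s is true, so \Diamond s \land s is true.
      At w2: \Diamond s requires s at some successor in {w0, w4, w5}.
        s holds at w4, so \Diamond s is true at w2.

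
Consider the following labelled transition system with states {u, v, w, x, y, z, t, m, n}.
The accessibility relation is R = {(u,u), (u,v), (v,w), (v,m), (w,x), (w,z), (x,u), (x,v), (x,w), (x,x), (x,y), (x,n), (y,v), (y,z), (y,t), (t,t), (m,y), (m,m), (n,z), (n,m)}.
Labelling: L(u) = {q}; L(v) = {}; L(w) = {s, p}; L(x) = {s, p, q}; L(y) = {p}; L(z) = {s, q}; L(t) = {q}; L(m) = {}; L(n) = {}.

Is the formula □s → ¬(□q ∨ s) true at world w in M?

At w: □s is true, ¬(□q ∨ s) is false, so □s → ¬(□q ∨ s) is false.
  At w: □s requires s at every successor {x, z}.
    At x: s is true.
    At z: s is true.
  So □s is true at w.
  At w: □q ∨ s is true, so ¬(□q ∨ s) is false.
    At w: □q is true, s is true, so □q ∨ s is true.
      At w: □q requires q at every successor {x, z}.
        At x: q is true.
        At z: q is true.
      So □q is true at w.

No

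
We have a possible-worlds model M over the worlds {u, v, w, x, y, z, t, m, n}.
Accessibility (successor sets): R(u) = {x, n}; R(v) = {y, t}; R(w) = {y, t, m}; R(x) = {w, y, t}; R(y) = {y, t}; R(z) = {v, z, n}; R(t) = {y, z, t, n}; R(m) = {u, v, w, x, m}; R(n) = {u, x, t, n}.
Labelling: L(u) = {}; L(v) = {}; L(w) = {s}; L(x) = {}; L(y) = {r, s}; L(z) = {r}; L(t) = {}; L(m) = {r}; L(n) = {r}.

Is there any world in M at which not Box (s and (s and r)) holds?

Yes

Let φ = not Box (s and (s and r)). Evaluate φ at each world:
  u (successors {x, n}): φ is true.
  v (successors {y, t}): φ is true.
  w (successors {y, t, m}): φ is true.
  x (successors {w, y, t}): φ is true.
  y (successors {y, t}): φ is true.
  z (successors {v, z, n}): φ is true.
  t (successors {y, z, t, n}): φ is true.
  m (successors {u, v, w, x, m}): φ is true.
  n (successors {u, x, t, n}): φ is true.
Detail at u (witness):
  At u: Box (s and (s and r)) is false, so not Box (s and (s and r)) is true.
    At u: Box (s and (s and r)) requires s and (s and r) at every successor {x, n}.
      s and (s and r) fails at x, so Box (s and (s and r)) is false at u.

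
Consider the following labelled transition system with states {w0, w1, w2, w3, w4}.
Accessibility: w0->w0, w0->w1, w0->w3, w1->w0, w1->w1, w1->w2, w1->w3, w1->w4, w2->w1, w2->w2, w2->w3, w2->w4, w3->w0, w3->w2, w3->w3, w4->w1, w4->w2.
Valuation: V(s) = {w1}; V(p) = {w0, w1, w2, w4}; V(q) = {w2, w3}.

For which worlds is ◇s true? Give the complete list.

Recall that ◇ψ holds at a world iff ψ holds at some accessible world.
Let φ = ◇s. Evaluate φ at each world:
  w0 (successors {w0, w1, w3}): φ is true.
  w1 (successors {w0, w1, w2, w3, w4}): φ is true.
  w2 (successors {w1, w2, w3, w4}): φ is true.
  w3 (successors {w0, w2, w3}): φ is false.
  w4 (successors {w1, w2}): φ is true.
For instance, at w2:
  At w2: ◇s requires s at some successor in {w1, w2, w3, w4}.
    s holds at w1, so ◇s is true at w2.
Satisfying worlds: {w0, w1, w2, w4}

w0, w1, w2, w4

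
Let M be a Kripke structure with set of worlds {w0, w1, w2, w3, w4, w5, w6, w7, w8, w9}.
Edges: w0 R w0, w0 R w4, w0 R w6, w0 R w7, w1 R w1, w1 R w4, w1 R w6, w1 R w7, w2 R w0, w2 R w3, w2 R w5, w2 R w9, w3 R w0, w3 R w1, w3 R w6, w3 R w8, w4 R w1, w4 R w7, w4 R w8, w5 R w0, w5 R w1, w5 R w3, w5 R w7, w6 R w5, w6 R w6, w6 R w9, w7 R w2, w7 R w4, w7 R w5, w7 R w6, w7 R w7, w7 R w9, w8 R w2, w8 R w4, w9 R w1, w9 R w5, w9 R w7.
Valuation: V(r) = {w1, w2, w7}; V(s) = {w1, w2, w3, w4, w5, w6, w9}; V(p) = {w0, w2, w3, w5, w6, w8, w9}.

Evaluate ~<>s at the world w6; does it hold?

Recall that <>ψ holds at a world iff ψ holds at some accessible world.
At w6: <>s is true, so ~<>s is false.
  At w6: <>s requires s at some successor in {w5, w6, w9}.
    s holds at w5, so <>s is true at w6.

No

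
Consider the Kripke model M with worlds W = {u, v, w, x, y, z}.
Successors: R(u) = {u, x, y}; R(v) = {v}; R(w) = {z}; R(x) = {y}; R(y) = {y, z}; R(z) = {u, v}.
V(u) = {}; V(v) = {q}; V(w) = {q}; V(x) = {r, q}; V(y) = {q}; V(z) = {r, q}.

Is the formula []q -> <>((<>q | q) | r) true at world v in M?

At v: []q is true, <>((<>q | q) | r) is true, so []q -> <>((<>q | q) | r) is true.
  At v: []q requires q at every successor {v}.
    At v: q is true.
  So []q is true at v.
  At v: <>((<>q | q) | r) requires (<>q | q) | r at some successor in {v}.
    (<>q | q) | r holds at v, so <>((<>q | q) | r) is true at v.
      At v: <>q | q is true, r is false, so (<>q | q) | r is true.

Yes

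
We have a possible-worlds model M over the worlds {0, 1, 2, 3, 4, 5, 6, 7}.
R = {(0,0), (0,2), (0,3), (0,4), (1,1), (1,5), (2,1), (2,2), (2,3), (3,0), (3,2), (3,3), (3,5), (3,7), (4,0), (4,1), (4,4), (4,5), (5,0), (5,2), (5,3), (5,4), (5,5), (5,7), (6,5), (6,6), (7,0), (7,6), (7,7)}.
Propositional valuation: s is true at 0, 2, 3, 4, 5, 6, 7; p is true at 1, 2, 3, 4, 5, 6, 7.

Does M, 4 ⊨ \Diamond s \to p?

At 4: \Diamond s is true, p is true, so \Diamond s \to p is true.
  At 4: \Diamond s requires s at some successor in {0, 1, 4, 5}.
    s holds at 0, so \Diamond s is true at 4.

Yes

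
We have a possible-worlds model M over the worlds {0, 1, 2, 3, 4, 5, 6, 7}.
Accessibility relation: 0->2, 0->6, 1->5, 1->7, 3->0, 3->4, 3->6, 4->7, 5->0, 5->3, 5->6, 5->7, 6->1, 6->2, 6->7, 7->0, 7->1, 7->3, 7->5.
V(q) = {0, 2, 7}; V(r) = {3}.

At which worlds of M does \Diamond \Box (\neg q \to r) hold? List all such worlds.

Recall that \Box ψ holds at a world iff ψ holds at every accessible world, and \Diamond ψ holds iff ψ holds at some accessible world.
Let φ = \Diamond \Box (\neg q \to r). Evaluate φ at each world:
  0 (successors {2, 6}): φ is true.
  1 (successors {5, 7}): φ is false.
  2 (successors ∅): φ is false.
  3 (successors {0, 4, 6}): φ is true.
  4 (successors {7}): φ is false.
  5 (successors {0, 3, 6, 7}): φ is false.
  6 (successors {1, 2, 7}): φ is true.
  7 (successors {0, 1, 3, 5}): φ is false.
For instance, at 6:
  At 6: \Diamond \Box (\neg q \to r) requires \Box (\neg q \to r) at some successor in {1, 2, 7}.
    \Box (\neg q \to r) holds at 2, so \Diamond \Box (\neg q \to r) is true at 6.
      At 2: no accessible worlds, so \Box (\neg q \to r) holds vacuously.
Satisfying worlds: {0, 3, 6}

0, 3, 6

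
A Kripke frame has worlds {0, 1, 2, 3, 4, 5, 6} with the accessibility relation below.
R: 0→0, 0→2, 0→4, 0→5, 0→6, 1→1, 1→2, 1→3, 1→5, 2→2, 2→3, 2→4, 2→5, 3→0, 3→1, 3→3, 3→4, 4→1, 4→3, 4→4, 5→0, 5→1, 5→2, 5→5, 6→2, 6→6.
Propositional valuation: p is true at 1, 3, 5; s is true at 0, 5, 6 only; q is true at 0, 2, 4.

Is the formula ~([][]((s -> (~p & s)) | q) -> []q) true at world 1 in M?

Recall that []ψ holds at a world iff ψ holds at every accessible world, and <>ψ holds iff ψ holds at some accessible world.
At 1: [][]((s -> (~p & s)) | q) -> []q is true, so ~([][]((s -> (~p & s)) | q) -> []q) is false.
  At 1: [][]((s -> (~p & s)) | q) is false, []q is false, so [][]((s -> (~p & s)) | q) -> []q is true.
    At 1: [][]((s -> (~p & s)) | q) requires []((s -> (~p & s)) | q) at every successor {1, 2, 3, 5}.
      []((s -> (~p & s)) | q) fails at 1, so [][]((s -> (~p & s)) | q) is false at 1.
    At 1: []q requires q at every successor {1, 2, 3, 5}.
      q fails at 1, so []q is false at 1.

No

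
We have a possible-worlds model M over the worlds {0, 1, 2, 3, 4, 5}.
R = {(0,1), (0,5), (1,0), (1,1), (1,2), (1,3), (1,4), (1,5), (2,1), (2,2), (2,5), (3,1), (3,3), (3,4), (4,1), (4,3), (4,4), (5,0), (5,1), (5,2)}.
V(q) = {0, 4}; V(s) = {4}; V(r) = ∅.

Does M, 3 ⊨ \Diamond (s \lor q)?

At 3: \Diamond (s \lor q) requires s \lor q at some successor in {1, 3, 4}.
  s \lor q holds at 4, so \Diamond (s \lor q) is true at 3.

Yes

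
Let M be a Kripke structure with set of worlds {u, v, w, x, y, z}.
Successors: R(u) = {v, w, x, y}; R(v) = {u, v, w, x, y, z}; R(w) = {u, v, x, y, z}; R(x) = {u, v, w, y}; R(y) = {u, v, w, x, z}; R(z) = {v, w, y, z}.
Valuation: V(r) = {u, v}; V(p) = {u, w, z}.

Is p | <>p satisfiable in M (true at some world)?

Yes

Let φ = p | <>p. Evaluate φ at each world:
  u (successors {v, w, x, y}): φ is true.
  v (successors {u, v, w, x, y, z}): φ is true.
  w (successors {u, v, x, y, z}): φ is true.
  x (successors {u, v, w, y}): φ is true.
  y (successors {u, v, w, x, z}): φ is true.
  z (successors {v, w, y, z}): φ is true.
Detail at u (witness):
  At u: p is true, <>p is true, so p | <>p is true.
    At u: <>p requires p at some successor in {v, w, x, y}.
      p holds at w, so <>p is true at u.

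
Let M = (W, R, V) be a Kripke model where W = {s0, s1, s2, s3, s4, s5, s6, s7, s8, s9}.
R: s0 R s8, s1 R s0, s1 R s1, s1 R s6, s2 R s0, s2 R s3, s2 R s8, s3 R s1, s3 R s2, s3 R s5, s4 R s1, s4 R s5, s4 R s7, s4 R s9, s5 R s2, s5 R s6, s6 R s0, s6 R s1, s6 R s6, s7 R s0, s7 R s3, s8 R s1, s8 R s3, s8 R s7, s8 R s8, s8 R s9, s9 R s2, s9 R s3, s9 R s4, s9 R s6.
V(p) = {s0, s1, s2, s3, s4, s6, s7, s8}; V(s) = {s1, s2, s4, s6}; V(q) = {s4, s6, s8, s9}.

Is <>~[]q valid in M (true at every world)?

Let φ = <>~[]q. Evaluate φ at each world:
  s0 (successors {s8}): φ is true.
  s1 (successors {s0, s1, s6}): φ is true.
  s2 (successors {s0, s3, s8}): φ is true.
  s3 (successors {s1, s2, s5}): φ is true.
  s4 (successors {s1, s5, s7, s9}): φ is true.
  s5 (successors {s2, s6}): φ is true.
  s6 (successors {s0, s1, s6}): φ is true.
  s7 (successors {s0, s3}): φ is true.
  s8 (successors {s1, s3, s7, s8, s9}): φ is true.
  s9 (successors {s2, s3, s4, s6}): φ is true.
For instance, at s1:
  At s1: <>~[]q requires ~[]q at some successor in {s0, s1, s6}.
    ~[]q holds at s1, so <>~[]q is true at s1.
      At s1: []q is false, so ~[]q is true.

Yes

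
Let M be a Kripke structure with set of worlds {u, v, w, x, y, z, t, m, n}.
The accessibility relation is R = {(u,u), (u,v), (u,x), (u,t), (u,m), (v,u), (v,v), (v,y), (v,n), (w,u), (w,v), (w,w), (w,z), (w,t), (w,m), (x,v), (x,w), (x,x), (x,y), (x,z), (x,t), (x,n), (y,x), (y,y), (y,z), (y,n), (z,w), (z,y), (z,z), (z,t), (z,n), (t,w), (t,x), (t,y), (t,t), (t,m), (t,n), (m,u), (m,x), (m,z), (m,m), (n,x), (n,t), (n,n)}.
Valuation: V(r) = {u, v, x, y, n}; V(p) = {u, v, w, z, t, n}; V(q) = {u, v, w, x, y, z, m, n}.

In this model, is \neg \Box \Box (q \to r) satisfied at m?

At m: \Box \Box (q \to r) is false, so \neg \Box \Box (q \to r) is true.
  At m: \Box \Box (q \to r) requires \Box (q \to r) at every successor {u, x, z, m}.
    \Box (q \to r) fails at u, so \Box \Box (q \to r) is false at m.
      At u: \Box (q \to r) requires q \to r at every successor {u, v, x, t, m}.
        q \to r fails at m, so \Box (q \to r) is false at u.

Yes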